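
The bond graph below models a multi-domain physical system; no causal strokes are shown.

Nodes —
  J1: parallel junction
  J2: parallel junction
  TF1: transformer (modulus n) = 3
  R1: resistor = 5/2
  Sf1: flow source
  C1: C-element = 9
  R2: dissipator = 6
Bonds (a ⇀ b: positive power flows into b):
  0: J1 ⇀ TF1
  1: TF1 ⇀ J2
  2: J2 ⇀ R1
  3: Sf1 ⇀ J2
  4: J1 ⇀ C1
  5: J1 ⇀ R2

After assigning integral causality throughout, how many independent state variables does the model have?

β3 →Sf1  (Sf1 fixes flow; stroke at Sf1)
β4 →J1  (C1 outputs effort q/C1)
β0 →TF1  (J1: bond 4 brought effort, rest push out)
β5 →R2  (0-jn J1 has e-setter on 4)
β1 →J2  (TF1: transformer flips bond 0)
β2 →R1  (0-jn J2 has e-setter on 1)

1  (C1 all integral)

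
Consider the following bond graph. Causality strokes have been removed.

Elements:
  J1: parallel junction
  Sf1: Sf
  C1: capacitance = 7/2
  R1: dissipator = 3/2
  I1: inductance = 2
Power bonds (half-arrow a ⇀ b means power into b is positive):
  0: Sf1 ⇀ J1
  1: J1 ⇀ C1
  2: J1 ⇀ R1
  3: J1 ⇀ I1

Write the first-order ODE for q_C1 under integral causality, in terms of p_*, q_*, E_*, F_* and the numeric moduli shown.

dq_C1/dt = F_Sf1 - p_I1/2 - 4*q_C1/21

bond 0 stroke→Sf1  (Sf1 (Sf) sets flow on bond)
bond 1 stroke→J1  (prefer integral on C1)
bond 2 stroke→R1  (common-e at J1 fixed by 1)
bond 3 stroke→I1  (J1 effort already set via bond 1)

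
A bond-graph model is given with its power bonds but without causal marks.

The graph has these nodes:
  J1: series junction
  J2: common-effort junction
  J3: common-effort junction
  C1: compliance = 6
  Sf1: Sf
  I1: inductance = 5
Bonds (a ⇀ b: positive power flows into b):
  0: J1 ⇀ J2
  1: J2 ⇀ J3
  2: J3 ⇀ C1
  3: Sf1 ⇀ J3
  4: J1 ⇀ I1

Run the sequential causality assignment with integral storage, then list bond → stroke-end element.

#0 →J1
#1 →J2
#2 →J3
#3 →Sf1
#4 →I1

β3 |Sf1  (Sf1: flow source, stroke at near end)
β2 |J3  (prefer integral on C1)
β1 |J2  (common-e at J3 fixed by 2)
β0 |J1  (0-jn J2 has e-setter on 1)
β4 |I1  (only one flow-in slot at J1)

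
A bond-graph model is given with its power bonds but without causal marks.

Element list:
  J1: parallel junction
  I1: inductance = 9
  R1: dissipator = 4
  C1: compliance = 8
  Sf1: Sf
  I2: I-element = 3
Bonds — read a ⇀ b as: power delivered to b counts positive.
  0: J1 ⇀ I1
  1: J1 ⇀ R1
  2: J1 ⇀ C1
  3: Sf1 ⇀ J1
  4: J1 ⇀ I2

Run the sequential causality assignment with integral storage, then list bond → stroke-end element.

b3 stroke→Sf1  (source Sf1 imposes f)
b0 stroke→I1  (I1: I, integral causality)
b2 stroke→J1  (C1 integral (e out))
b1 stroke→R1  (common-e at J1 fixed by 2)
b4 stroke→I2  (J1 effort already set via bond 2)

#0 →I1
#1 →R1
#2 →J1
#3 →Sf1
#4 →I2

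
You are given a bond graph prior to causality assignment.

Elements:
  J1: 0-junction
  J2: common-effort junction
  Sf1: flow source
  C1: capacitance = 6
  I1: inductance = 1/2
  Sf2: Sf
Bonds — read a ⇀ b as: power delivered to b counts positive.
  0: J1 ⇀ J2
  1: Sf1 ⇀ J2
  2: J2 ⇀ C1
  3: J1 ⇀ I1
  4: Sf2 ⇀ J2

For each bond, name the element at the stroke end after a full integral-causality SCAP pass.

β0 stroke at J1
β1 stroke at Sf1
β2 stroke at J2
β3 stroke at I1
β4 stroke at Sf2

#1 |Sf1  (Sf1 fixes flow; stroke at Sf1)
#4 |Sf2  (source Sf2 imposes f)
#2 |J2  (C1 outputs effort q/C1)
#0 |J1  (common-e at J2 fixed by 2)
#3 |I1  (J1: bond 0 brought effort, rest push out)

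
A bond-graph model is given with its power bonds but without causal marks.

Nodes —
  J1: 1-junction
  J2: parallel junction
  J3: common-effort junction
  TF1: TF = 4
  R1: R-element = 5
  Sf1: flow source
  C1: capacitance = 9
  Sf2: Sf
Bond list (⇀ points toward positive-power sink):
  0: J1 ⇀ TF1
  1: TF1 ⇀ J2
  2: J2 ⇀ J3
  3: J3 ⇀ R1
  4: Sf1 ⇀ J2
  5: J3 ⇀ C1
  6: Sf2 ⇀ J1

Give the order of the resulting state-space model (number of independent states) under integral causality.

b4 →Sf1  (Sf1 fixes flow; stroke at Sf1)
b6 →Sf2  (source Sf2 imposes f)
b0 →J1  (J1: bond 6 brought flow, rest push out)
b1 →TF1  (TF1 one-in-one-out from 0)
b2 →J2  (only one effort-in slot at J2)
b5 →J3  (C1: C, integral causality)
b3 →R1  (J3 effort already set via bond 5)

1  (C1 all integral)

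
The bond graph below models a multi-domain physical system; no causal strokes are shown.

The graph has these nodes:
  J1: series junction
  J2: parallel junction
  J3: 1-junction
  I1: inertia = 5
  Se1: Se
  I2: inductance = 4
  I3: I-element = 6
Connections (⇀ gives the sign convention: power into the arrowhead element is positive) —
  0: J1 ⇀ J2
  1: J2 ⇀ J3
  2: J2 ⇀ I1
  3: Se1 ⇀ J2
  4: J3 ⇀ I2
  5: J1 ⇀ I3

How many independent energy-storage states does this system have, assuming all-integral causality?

#3 stroke at J2  (source Se1 imposes e)
#0 stroke at J1  (common-e at J2 fixed by 3)
#1 stroke at J3  (J2 effort already set via bond 3)
#2 stroke at I1  (0-jn J2 has e-setter on 3)
#4 stroke at I2  (J3: last free bond brings flow in)
#5 stroke at I3  (J1: last free bond brings flow in)

3  (I1, I2, I3 all integral)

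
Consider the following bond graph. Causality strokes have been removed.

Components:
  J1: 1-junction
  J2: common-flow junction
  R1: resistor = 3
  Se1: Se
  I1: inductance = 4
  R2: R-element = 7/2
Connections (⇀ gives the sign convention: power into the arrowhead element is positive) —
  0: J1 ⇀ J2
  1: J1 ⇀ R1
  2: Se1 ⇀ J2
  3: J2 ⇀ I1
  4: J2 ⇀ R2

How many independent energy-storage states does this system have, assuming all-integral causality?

b2 stroke at J2  (Se1 (Se) sets effort on bond)
b3 stroke at I1  (I1 integral (f out))
b0 stroke at J2  (J2 flow already set via bond 3)
b4 stroke at J2  (1-jn J2 has f-setter on 3)
b1 stroke at J1  (1-jn J1 has f-setter on 0)

1  (I1 all integral)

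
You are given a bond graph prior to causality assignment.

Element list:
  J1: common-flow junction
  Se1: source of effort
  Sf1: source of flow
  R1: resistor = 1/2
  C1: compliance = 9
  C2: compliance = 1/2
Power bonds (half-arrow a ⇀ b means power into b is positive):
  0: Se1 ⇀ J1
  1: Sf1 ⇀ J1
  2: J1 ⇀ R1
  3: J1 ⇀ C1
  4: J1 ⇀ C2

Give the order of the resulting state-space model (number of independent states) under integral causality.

#0 stroke at J1  (source Se1 imposes e)
#1 stroke at Sf1  (source Sf1 imposes f)
#2 stroke at J1  (J1: bond 1 brought flow, rest push out)
#3 stroke at J1  (common-f at J1 fixed by 1)
#4 stroke at J1  (J1: bond 1 brought flow, rest push out)

2  (C1, C2 all integral)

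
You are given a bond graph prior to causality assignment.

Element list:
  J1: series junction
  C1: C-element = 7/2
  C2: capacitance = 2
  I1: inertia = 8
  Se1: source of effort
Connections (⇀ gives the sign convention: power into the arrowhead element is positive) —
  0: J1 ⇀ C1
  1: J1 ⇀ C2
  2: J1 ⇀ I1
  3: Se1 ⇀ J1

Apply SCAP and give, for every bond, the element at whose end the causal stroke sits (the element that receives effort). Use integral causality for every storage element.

#0 →J1
#1 →J1
#2 →I1
#3 →J1

bond 3 stroke at J1  (Se1 (Se) sets effort on bond)
bond 0 stroke at J1  (prefer integral on C1)
bond 1 stroke at J1  (prefer integral on C2)
bond 2 stroke at I1  (closing 1-jn rule on J1)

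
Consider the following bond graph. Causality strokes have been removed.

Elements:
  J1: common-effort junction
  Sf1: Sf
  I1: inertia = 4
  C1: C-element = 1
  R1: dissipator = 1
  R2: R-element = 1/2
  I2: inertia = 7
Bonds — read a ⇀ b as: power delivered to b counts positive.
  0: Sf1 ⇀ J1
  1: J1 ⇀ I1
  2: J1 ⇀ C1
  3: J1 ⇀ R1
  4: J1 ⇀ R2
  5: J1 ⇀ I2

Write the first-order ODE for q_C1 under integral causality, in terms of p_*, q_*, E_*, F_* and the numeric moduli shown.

b0 |Sf1  (source Sf1 imposes f)
b1 |I1  (I1 outputs flow p/I1)
b2 |J1  (C1: C, integral causality)
b3 |R1  (common-e at J1 fixed by 2)
b4 |R2  (J1 effort already set via bond 2)
b5 |I2  (J1 effort already set via bond 2)

dq_C1/dt = F_Sf1 - p_I1/4 - p_I2/7 - 3*q_C1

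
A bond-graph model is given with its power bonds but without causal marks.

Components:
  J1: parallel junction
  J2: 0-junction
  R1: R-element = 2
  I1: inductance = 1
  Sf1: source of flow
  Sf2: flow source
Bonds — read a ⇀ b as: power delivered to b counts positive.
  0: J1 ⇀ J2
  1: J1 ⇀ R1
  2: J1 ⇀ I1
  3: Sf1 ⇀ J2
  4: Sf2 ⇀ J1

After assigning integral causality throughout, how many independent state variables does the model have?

bond 3 →Sf1  (Sf1 (Sf) sets flow on bond)
bond 4 →Sf2  (source Sf2 imposes f)
bond 0 →J2  (J2 needs exactly one e-in)
bond 2 →I1  (I1: I, integral causality)
bond 1 →J1  (closing 0-jn rule on J1)

1  (I1 all integral)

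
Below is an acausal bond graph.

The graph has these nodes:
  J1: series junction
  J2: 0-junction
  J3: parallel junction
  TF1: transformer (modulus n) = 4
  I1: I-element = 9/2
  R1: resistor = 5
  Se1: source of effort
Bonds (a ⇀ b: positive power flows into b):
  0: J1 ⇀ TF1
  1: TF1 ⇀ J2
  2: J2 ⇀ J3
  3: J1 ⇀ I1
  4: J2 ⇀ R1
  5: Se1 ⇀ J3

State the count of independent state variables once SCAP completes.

β5 stroke at J3  (Se1: effort source, stroke at far end)
β2 stroke at J2  (J3: bond 5 brought effort, rest push out)
β1 stroke at TF1  (J2: bond 2 brought effort, rest push out)
β4 stroke at R1  (common-e at J2 fixed by 2)
β0 stroke at J1  (TF1 one-in-one-out from 1)
β3 stroke at I1  (only one flow-in slot at J1)

1  (I1 all integral)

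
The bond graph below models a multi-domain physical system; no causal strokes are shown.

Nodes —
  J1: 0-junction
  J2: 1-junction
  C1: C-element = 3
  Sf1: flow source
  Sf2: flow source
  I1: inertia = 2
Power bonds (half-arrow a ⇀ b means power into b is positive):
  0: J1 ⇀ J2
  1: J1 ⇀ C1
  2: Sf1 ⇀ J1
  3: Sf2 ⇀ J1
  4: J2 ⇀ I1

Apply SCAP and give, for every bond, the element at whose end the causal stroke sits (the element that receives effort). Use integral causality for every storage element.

#0 stroke at J2
#1 stroke at J1
#2 stroke at Sf1
#3 stroke at Sf2
#4 stroke at I1

β2 →Sf1  (Sf1 fixes flow; stroke at Sf1)
β3 →Sf2  (Sf2: flow source, stroke at near end)
β1 →J1  (C1 integral (e out))
β0 →J2  (J1: bond 1 brought effort, rest push out)
β4 →I1  (closing 1-jn rule on J2)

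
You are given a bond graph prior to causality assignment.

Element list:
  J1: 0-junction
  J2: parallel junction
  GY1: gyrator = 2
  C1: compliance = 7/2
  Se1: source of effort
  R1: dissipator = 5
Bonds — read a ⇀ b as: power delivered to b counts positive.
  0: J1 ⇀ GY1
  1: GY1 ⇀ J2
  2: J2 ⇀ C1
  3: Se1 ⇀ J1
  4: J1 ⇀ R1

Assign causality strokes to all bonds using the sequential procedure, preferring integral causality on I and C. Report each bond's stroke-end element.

b3 stroke at J1  (Se1 fixes effort; stroke away)
b0 stroke at GY1  (J1: bond 3 brought effort, rest push out)
b4 stroke at R1  (common-e at J1 fixed by 3)
b1 stroke at GY1  (GY1: gyrator matches bond 0)
b2 stroke at J2  (closing 0-jn rule on J2)

#0 →GY1
#1 →GY1
#2 →J2
#3 →J1
#4 →R1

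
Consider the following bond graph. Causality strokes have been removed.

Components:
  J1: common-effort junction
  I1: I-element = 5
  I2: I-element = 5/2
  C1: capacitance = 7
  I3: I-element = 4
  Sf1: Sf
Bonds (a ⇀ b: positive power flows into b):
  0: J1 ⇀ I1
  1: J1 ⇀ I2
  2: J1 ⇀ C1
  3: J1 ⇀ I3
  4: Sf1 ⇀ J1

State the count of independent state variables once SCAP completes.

4  (C1, I1, I2, I3 all integral)

#4 stroke at Sf1  (Sf1: flow source, stroke at near end)
#0 stroke at I1  (I1 integral (f out))
#1 stroke at I2  (I2 integral (f out))
#2 stroke at J1  (C1 outputs effort q/C1)
#3 stroke at I3  (0-jn J1 has e-setter on 2)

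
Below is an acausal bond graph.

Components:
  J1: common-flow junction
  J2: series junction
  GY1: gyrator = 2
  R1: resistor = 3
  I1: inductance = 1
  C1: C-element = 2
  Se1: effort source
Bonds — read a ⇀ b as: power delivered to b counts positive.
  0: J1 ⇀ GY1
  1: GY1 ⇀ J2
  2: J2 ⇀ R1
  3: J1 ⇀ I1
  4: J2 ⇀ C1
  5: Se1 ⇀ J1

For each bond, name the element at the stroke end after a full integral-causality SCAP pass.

#5 |J1  (Se1 fixes effort; stroke away)
#3 |I1  (prefer integral on I1)
#0 |J1  (J1: bond 3 brought flow, rest push out)
#1 |J2  (through GY1, causality inverts; strokes same side of GY1)
#4 |J2  (C1 outputs effort q/C1)
#2 |R1  (J2 needs exactly one f-in)

#0 →J1
#1 →J2
#2 →R1
#3 →I1
#4 →J2
#5 →J1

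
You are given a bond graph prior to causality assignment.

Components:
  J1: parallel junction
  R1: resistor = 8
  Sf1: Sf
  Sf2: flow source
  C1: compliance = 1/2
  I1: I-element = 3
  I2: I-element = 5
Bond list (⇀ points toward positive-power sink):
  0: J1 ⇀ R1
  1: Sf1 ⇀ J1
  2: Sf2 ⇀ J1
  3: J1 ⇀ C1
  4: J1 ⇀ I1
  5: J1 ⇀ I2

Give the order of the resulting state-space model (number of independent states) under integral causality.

3  (C1, I1, I2 all integral)

β1 stroke at Sf1  (Sf1: flow source, stroke at near end)
β2 stroke at Sf2  (Sf2: flow source, stroke at near end)
β3 stroke at J1  (C1 outputs effort q/C1)
β0 stroke at R1  (J1: bond 3 brought effort, rest push out)
β4 stroke at I1  (common-e at J1 fixed by 3)
β5 stroke at I2  (J1 effort already set via bond 3)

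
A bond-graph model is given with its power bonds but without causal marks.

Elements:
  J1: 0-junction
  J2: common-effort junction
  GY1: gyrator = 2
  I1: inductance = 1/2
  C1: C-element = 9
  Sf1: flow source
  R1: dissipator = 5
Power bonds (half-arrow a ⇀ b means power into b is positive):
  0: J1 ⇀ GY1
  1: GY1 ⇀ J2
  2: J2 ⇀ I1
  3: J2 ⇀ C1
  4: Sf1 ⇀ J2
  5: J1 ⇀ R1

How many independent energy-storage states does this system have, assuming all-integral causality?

bond 4 stroke at Sf1  (source Sf1 imposes f)
bond 2 stroke at I1  (I1: I, integral causality)
bond 3 stroke at J2  (prefer integral on C1)
bond 1 stroke at GY1  (0-jn J2 has e-setter on 3)
bond 0 stroke at GY1  (through GY1, causality inverts; strokes same side of GY1)
bond 5 stroke at J1  (J1: last free bond brings effort in)

2  (C1, I1 all integral)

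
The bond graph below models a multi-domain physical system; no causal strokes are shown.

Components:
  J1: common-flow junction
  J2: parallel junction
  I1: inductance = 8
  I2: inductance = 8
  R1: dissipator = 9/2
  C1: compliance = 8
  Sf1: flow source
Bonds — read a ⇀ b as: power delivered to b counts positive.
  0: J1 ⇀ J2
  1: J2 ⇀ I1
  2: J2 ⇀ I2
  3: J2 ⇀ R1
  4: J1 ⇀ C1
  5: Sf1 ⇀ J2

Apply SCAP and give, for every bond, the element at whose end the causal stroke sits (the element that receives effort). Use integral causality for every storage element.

b0 stroke→J2
b1 stroke→I1
b2 stroke→I2
b3 stroke→R1
b4 stroke→J1
b5 stroke→Sf1

#5 |Sf1  (Sf1 fixes flow; stroke at Sf1)
#1 |I1  (I1 outputs flow p/I1)
#2 |I2  (I2: I, integral causality)
#4 |J1  (prefer integral on C1)
#0 |J2  (only one flow-in slot at J1)
#3 |R1  (J2: bond 0 brought effort, rest push out)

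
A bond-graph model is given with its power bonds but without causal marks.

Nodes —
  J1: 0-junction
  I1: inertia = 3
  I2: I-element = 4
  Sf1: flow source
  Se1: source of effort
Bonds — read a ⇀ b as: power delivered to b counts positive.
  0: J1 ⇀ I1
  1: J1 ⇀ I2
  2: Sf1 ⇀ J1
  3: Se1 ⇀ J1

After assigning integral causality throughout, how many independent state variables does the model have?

2  (I1, I2 all integral)

#2 |Sf1  (source Sf1 imposes f)
#3 |J1  (Se1 fixes effort; stroke away)
#0 |I1  (common-e at J1 fixed by 3)
#1 |I2  (J1 effort already set via bond 3)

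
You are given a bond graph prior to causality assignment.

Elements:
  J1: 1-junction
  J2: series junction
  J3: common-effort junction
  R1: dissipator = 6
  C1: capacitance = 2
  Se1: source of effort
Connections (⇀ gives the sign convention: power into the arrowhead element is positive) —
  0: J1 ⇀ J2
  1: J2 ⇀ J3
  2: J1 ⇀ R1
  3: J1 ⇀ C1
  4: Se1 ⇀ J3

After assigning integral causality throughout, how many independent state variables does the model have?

#4 |J3  (Se1 (Se) sets effort on bond)
#1 |J2  (J3 effort already set via bond 4)
#0 |J1  (only one flow-in slot at J2)
#3 |J1  (C1: C, integral causality)
#2 |R1  (only one flow-in slot at J1)

1  (C1 all integral)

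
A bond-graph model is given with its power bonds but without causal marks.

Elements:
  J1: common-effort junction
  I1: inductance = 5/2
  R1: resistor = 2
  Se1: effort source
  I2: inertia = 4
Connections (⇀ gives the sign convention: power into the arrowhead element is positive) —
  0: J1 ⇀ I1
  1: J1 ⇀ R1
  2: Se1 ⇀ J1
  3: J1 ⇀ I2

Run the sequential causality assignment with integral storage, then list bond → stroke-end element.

b0 stroke→I1
b1 stroke→R1
b2 stroke→J1
b3 stroke→I2

#2 stroke at J1  (Se1 fixes effort; stroke away)
#0 stroke at I1  (J1: bond 2 brought effort, rest push out)
#1 stroke at R1  (0-jn J1 has e-setter on 2)
#3 stroke at I2  (common-e at J1 fixed by 2)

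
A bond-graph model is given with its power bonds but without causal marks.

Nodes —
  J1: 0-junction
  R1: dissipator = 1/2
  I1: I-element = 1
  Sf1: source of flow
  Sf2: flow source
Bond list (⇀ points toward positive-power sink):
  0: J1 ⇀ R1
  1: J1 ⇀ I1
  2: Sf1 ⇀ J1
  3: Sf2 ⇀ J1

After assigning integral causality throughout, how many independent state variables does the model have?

1  (I1 all integral)

bond 2 →Sf1  (source Sf1 imposes f)
bond 3 →Sf2  (source Sf2 imposes f)
bond 1 →I1  (I1 integral (f out))
bond 0 →J1  (J1: last free bond brings effort in)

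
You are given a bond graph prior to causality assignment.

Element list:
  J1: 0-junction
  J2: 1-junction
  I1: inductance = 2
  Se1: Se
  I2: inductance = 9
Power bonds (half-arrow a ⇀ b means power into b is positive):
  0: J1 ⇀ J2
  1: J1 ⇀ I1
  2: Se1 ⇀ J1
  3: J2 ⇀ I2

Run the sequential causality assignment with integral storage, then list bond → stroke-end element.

#0 stroke at J2
#1 stroke at I1
#2 stroke at J1
#3 stroke at I2

b2 |J1  (Se1 fixes effort; stroke away)
b0 |J2  (J1 effort already set via bond 2)
b1 |I1  (common-e at J1 fixed by 2)
b3 |I2  (J2 needs exactly one f-in)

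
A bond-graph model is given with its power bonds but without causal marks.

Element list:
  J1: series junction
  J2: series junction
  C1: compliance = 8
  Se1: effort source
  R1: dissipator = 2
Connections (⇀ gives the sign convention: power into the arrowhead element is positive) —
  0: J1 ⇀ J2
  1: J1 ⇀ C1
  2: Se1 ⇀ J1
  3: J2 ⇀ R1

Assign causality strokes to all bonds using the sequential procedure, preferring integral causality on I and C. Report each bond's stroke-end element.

b2 →J1  (source Se1 imposes e)
b1 →J1  (C1: C, integral causality)
b0 →J2  (closing 1-jn rule on J1)
b3 →R1  (J2: last free bond brings flow in)

bond 0 stroke at J2
bond 1 stroke at J1
bond 2 stroke at J1
bond 3 stroke at R1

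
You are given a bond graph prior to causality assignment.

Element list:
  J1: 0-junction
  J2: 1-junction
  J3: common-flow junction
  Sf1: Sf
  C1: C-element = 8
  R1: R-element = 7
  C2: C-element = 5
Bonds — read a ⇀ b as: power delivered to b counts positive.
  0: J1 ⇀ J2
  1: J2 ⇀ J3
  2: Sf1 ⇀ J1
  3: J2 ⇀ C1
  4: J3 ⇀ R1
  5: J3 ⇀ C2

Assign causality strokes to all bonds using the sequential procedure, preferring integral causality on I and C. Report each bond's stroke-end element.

bond 2 stroke at Sf1  (source Sf1 imposes f)
bond 0 stroke at J1  (J1 needs exactly one e-in)
bond 1 stroke at J2  (1-jn J2 has f-setter on 0)
bond 3 stroke at J2  (common-f at J2 fixed by 0)
bond 4 stroke at J3  (J3 flow already set via bond 1)
bond 5 stroke at J3  (J3 flow already set via bond 1)

bond 0 |J1
bond 1 |J2
bond 2 |Sf1
bond 3 |J2
bond 4 |J3
bond 5 |J3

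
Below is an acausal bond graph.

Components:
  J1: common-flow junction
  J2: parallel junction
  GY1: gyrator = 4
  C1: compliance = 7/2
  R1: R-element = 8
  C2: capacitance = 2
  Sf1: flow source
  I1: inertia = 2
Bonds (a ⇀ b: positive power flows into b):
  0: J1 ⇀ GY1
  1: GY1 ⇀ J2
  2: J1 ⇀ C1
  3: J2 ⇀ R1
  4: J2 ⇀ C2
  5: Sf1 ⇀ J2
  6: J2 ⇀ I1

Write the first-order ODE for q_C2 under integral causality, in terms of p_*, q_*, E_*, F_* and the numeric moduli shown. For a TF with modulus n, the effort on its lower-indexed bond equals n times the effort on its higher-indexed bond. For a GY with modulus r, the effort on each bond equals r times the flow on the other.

#5 stroke→Sf1  (source Sf1 imposes f)
#2 stroke→J1  (C1 integral (e out))
#0 stroke→GY1  (only one flow-in slot at J1)
#1 stroke→GY1  (GY GY1: same side as bond 0)
#4 stroke→J2  (C2 integral (e out))
#3 stroke→R1  (common-e at J2 fixed by 4)
#6 stroke→I1  (0-jn J2 has e-setter on 4)

dq_C2/dt = F_Sf1 - p_I1/2 - q_C1/14 - q_C2/16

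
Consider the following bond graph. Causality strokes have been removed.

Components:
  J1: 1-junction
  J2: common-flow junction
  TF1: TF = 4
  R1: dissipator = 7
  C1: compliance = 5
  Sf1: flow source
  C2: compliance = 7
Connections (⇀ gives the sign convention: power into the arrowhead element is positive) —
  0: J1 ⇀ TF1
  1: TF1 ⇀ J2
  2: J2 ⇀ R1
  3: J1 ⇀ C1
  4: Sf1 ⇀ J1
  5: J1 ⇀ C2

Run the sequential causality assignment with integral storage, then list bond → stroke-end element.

bond 4 stroke at Sf1  (Sf1: flow source, stroke at near end)
bond 0 stroke at J1  (common-f at J1 fixed by 4)
bond 3 stroke at J1  (1-jn J1 has f-setter on 4)
bond 5 stroke at J1  (J1 flow already set via bond 4)
bond 1 stroke at TF1  (TF1 one-in-one-out from 0)
bond 2 stroke at J2  (J2 flow already set via bond 1)

#0 →J1
#1 →TF1
#2 →J2
#3 →J1
#4 →Sf1
#5 →J1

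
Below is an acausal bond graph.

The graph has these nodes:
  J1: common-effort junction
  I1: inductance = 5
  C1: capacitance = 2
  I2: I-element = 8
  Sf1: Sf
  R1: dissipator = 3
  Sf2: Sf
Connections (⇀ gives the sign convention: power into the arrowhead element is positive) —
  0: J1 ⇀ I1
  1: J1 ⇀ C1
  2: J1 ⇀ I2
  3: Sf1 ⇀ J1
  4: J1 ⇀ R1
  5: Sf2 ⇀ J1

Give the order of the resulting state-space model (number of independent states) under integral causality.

3  (C1, I1, I2 all integral)

β3 |Sf1  (source Sf1 imposes f)
β5 |Sf2  (Sf2 fixes flow; stroke at Sf2)
β0 |I1  (prefer integral on I1)
β1 |J1  (C1 integral (e out))
β2 |I2  (0-jn J1 has e-setter on 1)
β4 |R1  (common-e at J1 fixed by 1)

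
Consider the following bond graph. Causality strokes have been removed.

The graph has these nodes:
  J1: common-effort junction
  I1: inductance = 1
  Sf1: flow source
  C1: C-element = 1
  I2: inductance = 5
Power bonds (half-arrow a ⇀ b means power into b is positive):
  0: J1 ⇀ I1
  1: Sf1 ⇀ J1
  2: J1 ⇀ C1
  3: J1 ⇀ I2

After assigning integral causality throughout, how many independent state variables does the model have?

3  (C1, I1, I2 all integral)

bond 1 |Sf1  (Sf1 fixes flow; stroke at Sf1)
bond 0 |I1  (prefer integral on I1)
bond 2 |J1  (C1: C, integral causality)
bond 3 |I2  (J1 effort already set via bond 2)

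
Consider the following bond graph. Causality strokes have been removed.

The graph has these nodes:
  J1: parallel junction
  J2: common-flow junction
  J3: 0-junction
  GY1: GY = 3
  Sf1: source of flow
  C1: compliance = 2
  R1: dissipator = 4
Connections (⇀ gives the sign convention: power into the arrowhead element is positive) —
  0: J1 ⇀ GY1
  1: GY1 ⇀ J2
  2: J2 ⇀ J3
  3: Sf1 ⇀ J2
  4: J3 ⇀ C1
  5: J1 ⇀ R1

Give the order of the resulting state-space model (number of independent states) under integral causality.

bond 3 →Sf1  (Sf1 fixes flow; stroke at Sf1)
bond 1 →J2  (J2: bond 3 brought flow, rest push out)
bond 2 →J2  (1-jn J2 has f-setter on 3)
bond 4 →J3  (closing 0-jn rule on J3)
bond 0 →J1  (through GY1, causality inverts; strokes same side of GY1)
bond 5 →R1  (J1 effort already set via bond 0)

1  (C1 all integral)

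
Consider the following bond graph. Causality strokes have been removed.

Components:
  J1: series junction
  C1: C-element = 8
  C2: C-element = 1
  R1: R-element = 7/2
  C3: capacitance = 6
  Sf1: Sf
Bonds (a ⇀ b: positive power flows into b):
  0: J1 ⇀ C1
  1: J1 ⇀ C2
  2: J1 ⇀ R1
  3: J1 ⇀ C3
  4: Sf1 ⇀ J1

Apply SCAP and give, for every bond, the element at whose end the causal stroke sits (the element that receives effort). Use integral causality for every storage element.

bond 4 →Sf1  (source Sf1 imposes f)
bond 0 →J1  (1-jn J1 has f-setter on 4)
bond 1 →J1  (J1 flow already set via bond 4)
bond 2 →J1  (1-jn J1 has f-setter on 4)
bond 3 →J1  (J1: bond 4 brought flow, rest push out)

β0 →J1
β1 →J1
β2 →J1
β3 →J1
β4 →Sf1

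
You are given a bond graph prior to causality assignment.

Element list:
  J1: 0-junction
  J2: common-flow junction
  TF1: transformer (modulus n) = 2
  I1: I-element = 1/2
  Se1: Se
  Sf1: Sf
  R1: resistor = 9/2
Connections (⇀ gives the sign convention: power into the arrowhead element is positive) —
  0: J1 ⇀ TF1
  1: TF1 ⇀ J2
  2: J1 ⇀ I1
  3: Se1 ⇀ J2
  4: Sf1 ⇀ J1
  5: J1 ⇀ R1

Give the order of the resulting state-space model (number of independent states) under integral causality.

1  (I1 all integral)

β3 stroke at J2  (Se1: effort source, stroke at far end)
β4 stroke at Sf1  (source Sf1 imposes f)
β1 stroke at TF1  (J2: last free bond brings flow in)
β0 stroke at J1  (TF1: transformer flips bond 1)
β2 stroke at I1  (0-jn J1 has e-setter on 0)
β5 stroke at R1  (J1 effort already set via bond 0)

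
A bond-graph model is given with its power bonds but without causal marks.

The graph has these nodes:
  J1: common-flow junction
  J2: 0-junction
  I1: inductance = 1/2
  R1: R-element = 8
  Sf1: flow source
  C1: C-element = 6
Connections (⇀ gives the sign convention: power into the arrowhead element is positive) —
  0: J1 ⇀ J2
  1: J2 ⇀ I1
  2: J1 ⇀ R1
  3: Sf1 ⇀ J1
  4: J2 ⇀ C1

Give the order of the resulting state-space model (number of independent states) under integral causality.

2  (C1, I1 all integral)

b3 stroke→Sf1  (Sf1: flow source, stroke at near end)
b0 stroke→J1  (J1 flow already set via bond 3)
b2 stroke→J1  (J1: bond 3 brought flow, rest push out)
b1 stroke→I1  (I1 outputs flow p/I1)
b4 stroke→J2  (closing 0-jn rule on J2)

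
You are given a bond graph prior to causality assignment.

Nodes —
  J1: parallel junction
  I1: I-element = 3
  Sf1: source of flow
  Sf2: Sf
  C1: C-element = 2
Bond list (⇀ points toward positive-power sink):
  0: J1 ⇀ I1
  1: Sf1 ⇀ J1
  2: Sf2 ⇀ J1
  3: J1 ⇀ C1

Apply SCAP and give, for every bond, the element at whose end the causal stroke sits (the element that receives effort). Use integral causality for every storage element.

#0 →I1
#1 →Sf1
#2 →Sf2
#3 →J1

#1 stroke→Sf1  (Sf1 fixes flow; stroke at Sf1)
#2 stroke→Sf2  (Sf2 (Sf) sets flow on bond)
#0 stroke→I1  (I1 integral (f out))
#3 stroke→J1  (only one effort-in slot at J1)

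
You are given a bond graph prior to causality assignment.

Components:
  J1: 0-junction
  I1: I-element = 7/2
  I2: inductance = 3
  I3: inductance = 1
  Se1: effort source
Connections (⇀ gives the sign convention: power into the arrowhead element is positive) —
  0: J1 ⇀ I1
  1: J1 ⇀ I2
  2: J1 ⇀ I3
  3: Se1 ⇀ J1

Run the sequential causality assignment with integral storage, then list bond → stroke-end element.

b0 stroke at I1
b1 stroke at I2
b2 stroke at I3
b3 stroke at J1

b3 →J1  (source Se1 imposes e)
b0 →I1  (J1 effort already set via bond 3)
b1 →I2  (common-e at J1 fixed by 3)
b2 →I3  (common-e at J1 fixed by 3)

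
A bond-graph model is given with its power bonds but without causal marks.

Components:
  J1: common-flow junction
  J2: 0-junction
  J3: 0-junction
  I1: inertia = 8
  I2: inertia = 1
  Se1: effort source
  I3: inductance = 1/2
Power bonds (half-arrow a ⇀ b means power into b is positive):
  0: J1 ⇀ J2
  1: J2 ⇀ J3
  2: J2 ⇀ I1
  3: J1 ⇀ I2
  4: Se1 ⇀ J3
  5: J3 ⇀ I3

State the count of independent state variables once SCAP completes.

β4 stroke at J3  (Se1: effort source, stroke at far end)
β1 stroke at J2  (J3 effort already set via bond 4)
β5 stroke at I3  (J3 effort already set via bond 4)
β0 stroke at J1  (common-e at J2 fixed by 1)
β2 stroke at I1  (J2 effort already set via bond 1)
β3 stroke at I2  (J1: last free bond brings flow in)

3  (I1, I2, I3 all integral)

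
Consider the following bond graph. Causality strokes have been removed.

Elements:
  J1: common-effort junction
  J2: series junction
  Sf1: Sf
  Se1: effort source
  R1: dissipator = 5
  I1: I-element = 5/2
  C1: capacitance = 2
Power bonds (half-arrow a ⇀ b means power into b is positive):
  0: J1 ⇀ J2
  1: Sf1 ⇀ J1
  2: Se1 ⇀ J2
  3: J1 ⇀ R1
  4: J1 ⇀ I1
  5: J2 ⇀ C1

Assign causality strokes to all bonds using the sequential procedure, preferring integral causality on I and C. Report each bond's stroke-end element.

b0 →J1
b1 →Sf1
b2 →J2
b3 →R1
b4 →I1
b5 →J2

b1 stroke→Sf1  (source Sf1 imposes f)
b2 stroke→J2  (Se1: effort source, stroke at far end)
b4 stroke→I1  (I1 integral (f out))
b5 stroke→J2  (C1 outputs effort q/C1)
b0 stroke→J1  (only one flow-in slot at J2)
b3 stroke→R1  (0-jn J1 has e-setter on 0)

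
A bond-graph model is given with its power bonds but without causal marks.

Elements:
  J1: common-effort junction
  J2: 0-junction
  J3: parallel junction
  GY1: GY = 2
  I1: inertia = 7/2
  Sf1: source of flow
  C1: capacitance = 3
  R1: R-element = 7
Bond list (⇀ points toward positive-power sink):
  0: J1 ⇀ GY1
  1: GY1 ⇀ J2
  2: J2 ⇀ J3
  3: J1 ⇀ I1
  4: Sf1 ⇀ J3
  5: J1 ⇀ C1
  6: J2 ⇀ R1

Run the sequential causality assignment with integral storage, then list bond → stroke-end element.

b4 stroke→Sf1  (Sf1: flow source, stroke at near end)
b2 stroke→J3  (closing 0-jn rule on J3)
b3 stroke→I1  (I1 integral (f out))
b5 stroke→J1  (C1 outputs effort q/C1)
b0 stroke→GY1  (J1 effort already set via bond 5)
b1 stroke→GY1  (through GY1, causality inverts; strokes same side of GY1)
b6 stroke→J2  (closing 0-jn rule on J2)

bond 0 stroke→GY1
bond 1 stroke→GY1
bond 2 stroke→J3
bond 3 stroke→I1
bond 4 stroke→Sf1
bond 5 stroke→J1
bond 6 stroke→J2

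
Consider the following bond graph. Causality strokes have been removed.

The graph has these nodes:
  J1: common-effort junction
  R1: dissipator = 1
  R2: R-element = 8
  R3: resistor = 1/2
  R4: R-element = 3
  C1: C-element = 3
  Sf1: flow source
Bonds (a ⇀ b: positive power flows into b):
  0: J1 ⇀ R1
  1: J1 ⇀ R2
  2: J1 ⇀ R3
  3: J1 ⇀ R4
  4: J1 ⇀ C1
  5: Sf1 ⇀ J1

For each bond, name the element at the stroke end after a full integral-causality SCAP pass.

bond 0 →R1
bond 1 →R2
bond 2 →R3
bond 3 →R4
bond 4 →J1
bond 5 →Sf1

b5 stroke→Sf1  (Sf1 fixes flow; stroke at Sf1)
b4 stroke→J1  (C1: C, integral causality)
b0 stroke→R1  (0-jn J1 has e-setter on 4)
b1 stroke→R2  (common-e at J1 fixed by 4)
b2 stroke→R3  (common-e at J1 fixed by 4)
b3 stroke→R4  (0-jn J1 has e-setter on 4)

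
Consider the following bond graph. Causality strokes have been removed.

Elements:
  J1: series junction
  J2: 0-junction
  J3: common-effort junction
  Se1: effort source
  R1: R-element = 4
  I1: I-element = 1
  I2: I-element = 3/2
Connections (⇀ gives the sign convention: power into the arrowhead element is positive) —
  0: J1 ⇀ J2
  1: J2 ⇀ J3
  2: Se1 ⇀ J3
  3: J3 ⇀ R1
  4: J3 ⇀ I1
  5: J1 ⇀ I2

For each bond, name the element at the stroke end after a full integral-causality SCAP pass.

β0 →J1
β1 →J2
β2 →J3
β3 →R1
β4 →I1
β5 →I2

#2 |J3  (source Se1 imposes e)
#1 |J2  (J3: bond 2 brought effort, rest push out)
#3 |R1  (common-e at J3 fixed by 2)
#4 |I1  (common-e at J3 fixed by 2)
#0 |J1  (J2 effort already set via bond 1)
#5 |I2  (J1: last free bond brings flow in)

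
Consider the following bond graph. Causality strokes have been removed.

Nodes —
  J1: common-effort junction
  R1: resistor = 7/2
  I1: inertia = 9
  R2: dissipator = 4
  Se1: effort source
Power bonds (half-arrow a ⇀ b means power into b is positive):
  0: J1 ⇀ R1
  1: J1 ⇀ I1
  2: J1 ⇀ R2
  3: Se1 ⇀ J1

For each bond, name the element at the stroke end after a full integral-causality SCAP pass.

b0 stroke at R1
b1 stroke at I1
b2 stroke at R2
b3 stroke at J1

β3 |J1  (Se1 (Se) sets effort on bond)
β0 |R1  (J1 effort already set via bond 3)
β1 |I1  (J1 effort already set via bond 3)
β2 |R2  (J1: bond 3 brought effort, rest push out)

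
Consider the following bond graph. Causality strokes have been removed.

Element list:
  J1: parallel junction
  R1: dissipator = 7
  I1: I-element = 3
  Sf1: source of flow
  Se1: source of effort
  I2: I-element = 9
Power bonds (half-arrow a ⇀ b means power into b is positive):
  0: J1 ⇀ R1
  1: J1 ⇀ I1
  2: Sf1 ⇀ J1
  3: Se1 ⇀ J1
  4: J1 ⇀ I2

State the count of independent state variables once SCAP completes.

#2 |Sf1  (Sf1: flow source, stroke at near end)
#3 |J1  (Se1 fixes effort; stroke away)
#0 |R1  (J1: bond 3 brought effort, rest push out)
#1 |I1  (common-e at J1 fixed by 3)
#4 |I2  (common-e at J1 fixed by 3)

2  (I1, I2 all integral)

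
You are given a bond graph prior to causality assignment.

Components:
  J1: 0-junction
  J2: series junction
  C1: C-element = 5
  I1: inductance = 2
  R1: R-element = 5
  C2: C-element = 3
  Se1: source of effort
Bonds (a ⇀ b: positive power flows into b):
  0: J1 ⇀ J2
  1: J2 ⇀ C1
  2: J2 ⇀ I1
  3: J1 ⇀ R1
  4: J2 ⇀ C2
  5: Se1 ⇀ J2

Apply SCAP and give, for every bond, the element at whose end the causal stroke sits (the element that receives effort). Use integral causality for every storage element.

#5 →J2  (source Se1 imposes e)
#1 →J2  (C1: C, integral causality)
#2 →I1  (I1: I, integral causality)
#0 →J2  (1-jn J2 has f-setter on 2)
#4 →J2  (J2: bond 2 brought flow, rest push out)
#3 →J1  (only one effort-in slot at J1)

bond 0 stroke at J2
bond 1 stroke at J2
bond 2 stroke at I1
bond 3 stroke at J1
bond 4 stroke at J2
bond 5 stroke at J2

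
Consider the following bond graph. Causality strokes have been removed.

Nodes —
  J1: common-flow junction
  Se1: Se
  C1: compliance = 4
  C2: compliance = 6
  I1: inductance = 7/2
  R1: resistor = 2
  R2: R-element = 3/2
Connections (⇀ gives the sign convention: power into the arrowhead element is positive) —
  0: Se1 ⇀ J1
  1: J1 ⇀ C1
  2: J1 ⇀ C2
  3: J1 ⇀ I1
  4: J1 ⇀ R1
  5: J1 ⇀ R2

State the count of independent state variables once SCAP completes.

3  (C1, C2, I1 all integral)

#0 stroke at J1  (Se1 (Se) sets effort on bond)
#1 stroke at J1  (prefer integral on C1)
#2 stroke at J1  (C2: C, integral causality)
#3 stroke at I1  (prefer integral on I1)
#4 stroke at J1  (J1 flow already set via bond 3)
#5 stroke at J1  (J1: bond 3 brought flow, rest push out)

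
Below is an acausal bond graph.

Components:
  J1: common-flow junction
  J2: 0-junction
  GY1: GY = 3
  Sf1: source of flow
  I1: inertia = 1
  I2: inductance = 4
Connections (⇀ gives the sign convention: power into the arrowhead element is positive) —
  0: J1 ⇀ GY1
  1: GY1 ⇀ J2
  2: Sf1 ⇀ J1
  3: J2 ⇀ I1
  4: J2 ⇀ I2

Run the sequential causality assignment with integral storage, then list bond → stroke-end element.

bond 0 stroke→J1
bond 1 stroke→J2
bond 2 stroke→Sf1
bond 3 stroke→I1
bond 4 stroke→I2

#2 →Sf1  (Sf1 (Sf) sets flow on bond)
#0 →J1  (J1 flow already set via bond 2)
#1 →J2  (GY GY1: same side as bond 0)
#3 →I1  (J2: bond 1 brought effort, rest push out)
#4 →I2  (0-jn J2 has e-setter on 1)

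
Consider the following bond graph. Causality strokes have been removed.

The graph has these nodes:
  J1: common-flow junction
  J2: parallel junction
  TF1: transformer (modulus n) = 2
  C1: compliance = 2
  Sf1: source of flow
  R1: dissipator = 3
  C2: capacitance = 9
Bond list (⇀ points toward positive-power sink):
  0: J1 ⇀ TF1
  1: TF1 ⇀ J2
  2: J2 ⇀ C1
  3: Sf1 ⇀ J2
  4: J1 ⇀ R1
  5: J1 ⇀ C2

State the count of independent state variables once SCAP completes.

β3 →Sf1  (Sf1 fixes flow; stroke at Sf1)
β2 →J2  (C1 outputs effort q/C1)
β1 →TF1  (J2: bond 2 brought effort, rest push out)
β0 →J1  (TF1: transformer flips bond 1)
β5 →J1  (C2 integral (e out))
β4 →R1  (closing 1-jn rule on J1)

2  (C1, C2 all integral)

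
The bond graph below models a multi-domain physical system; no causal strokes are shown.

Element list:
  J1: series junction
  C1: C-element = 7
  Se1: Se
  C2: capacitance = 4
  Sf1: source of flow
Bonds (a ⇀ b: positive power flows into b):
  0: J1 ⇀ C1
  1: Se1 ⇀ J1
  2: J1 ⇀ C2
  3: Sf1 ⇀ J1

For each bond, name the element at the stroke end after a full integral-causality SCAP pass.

β1 |J1  (Se1 (Se) sets effort on bond)
β3 |Sf1  (source Sf1 imposes f)
β0 |J1  (J1: bond 3 brought flow, rest push out)
β2 |J1  (J1 flow already set via bond 3)

b0 |J1
b1 |J1
b2 |J1
b3 |Sf1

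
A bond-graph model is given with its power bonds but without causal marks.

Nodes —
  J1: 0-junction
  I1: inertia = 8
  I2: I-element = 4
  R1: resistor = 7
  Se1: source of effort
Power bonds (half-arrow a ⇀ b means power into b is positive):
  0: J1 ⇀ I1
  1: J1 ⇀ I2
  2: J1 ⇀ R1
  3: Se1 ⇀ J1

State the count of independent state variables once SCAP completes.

2  (I1, I2 all integral)

#3 →J1  (Se1: effort source, stroke at far end)
#0 →I1  (common-e at J1 fixed by 3)
#1 →I2  (0-jn J1 has e-setter on 3)
#2 →R1  (0-jn J1 has e-setter on 3)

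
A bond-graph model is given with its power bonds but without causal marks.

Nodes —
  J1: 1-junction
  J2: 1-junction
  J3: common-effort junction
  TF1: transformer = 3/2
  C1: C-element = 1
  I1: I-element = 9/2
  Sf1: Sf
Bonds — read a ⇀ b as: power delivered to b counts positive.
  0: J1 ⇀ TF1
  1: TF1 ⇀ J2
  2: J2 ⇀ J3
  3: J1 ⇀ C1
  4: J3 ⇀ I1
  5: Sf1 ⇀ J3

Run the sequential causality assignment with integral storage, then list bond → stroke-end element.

b0 →TF1
b1 →J2
b2 →J3
b3 →J1
b4 →I1
b5 →Sf1

#5 |Sf1  (Sf1: flow source, stroke at near end)
#3 |J1  (C1: C, integral causality)
#0 |TF1  (closing 1-jn rule on J1)
#1 |J2  (TF1 one-in-one-out from 0)
#2 |J3  (only one flow-in slot at J2)
#4 |I1  (0-jn J3 has e-setter on 2)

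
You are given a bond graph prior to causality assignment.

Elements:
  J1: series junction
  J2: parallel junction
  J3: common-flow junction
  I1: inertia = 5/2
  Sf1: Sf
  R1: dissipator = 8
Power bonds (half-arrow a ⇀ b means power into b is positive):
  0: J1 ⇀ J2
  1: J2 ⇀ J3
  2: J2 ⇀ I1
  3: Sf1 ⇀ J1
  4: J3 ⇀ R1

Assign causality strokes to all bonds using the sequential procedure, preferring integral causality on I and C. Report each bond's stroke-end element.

#0 |J1
#1 |J2
#2 |I1
#3 |Sf1
#4 |J3

#3 |Sf1  (Sf1: flow source, stroke at near end)
#0 |J1  (1-jn J1 has f-setter on 3)
#2 |I1  (prefer integral on I1)
#1 |J2  (only one effort-in slot at J2)
#4 |J3  (1-jn J3 has f-setter on 1)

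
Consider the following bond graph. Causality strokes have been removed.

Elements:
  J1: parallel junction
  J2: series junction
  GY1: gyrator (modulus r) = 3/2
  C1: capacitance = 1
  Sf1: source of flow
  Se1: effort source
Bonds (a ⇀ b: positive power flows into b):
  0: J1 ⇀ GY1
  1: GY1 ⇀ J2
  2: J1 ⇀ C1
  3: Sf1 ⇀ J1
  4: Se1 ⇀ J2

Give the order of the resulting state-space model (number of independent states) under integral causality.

1  (C1 all integral)

#3 |Sf1  (source Sf1 imposes f)
#4 |J2  (Se1: effort source, stroke at far end)
#1 |GY1  (J2: last free bond brings flow in)
#0 |GY1  (GY1: gyrator matches bond 1)
#2 |J1  (J1 needs exactly one e-in)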